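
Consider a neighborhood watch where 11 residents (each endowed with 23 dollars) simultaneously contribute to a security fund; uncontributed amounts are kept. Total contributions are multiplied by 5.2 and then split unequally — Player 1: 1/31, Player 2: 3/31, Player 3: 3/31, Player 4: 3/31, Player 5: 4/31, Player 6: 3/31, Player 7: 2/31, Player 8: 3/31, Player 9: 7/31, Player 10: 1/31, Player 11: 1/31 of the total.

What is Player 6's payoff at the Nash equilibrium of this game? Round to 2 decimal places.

For player j, contributing a unit is worthwhile iff 5.2 × (j's share) ≥ 1, i.e. iff j's share is at least 0.1923.
The only share above 0.1923 is Player 9's 7/31, contributing 23; the remaining 10 contribute 0. Total contributed: 23.
Player 6 keeps 23 and receives 5.2 × 23 × 3/31 = 11.57 from the security fund, for a payoff of 34.57.

34.57 dollars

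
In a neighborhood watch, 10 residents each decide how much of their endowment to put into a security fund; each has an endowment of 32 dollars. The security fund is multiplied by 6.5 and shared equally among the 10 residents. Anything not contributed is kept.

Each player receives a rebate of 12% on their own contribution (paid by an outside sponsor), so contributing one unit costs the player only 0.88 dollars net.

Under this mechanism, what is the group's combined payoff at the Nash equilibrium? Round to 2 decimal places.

Even with the mechanism, each unit contributed returns only (6.5/10) / 0.88 = 0.7386 per unit of net cost, so contributing nothing is still dominant.
At the Nash equilibrium no one contributes; group total payoff = 10 × 32 = 320.

320.00 dollars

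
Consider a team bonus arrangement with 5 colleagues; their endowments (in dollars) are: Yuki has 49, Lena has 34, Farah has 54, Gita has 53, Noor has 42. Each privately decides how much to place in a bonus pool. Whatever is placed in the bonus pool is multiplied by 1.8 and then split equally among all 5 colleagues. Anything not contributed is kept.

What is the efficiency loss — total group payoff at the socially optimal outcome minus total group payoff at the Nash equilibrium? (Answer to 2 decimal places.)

The private return per contributed unit is 1.8/5 = 0.3600 < 1 for every player regardless of endowment, so the Nash equilibrium is zero contribution and the group total is Σ E_j = 49 + 34 + 54 + 53 + 42 = 232.
Each contributed unit returns 1.800 to the group, so the social optimum is full contribution by everyone: group total = 1.800 × 232 = 417.60.
Efficiency loss = (1.800 − 1) × 232 = 185.60.

185.60 dollars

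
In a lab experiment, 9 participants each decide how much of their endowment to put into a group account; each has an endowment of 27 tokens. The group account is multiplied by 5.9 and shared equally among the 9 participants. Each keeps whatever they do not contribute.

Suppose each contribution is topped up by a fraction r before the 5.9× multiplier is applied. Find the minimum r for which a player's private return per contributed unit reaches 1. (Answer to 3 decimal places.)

0.525

With matching at rate r, one contributed unit becomes (1 + r) in the group account and returns 5.9 × (1 + r) / 9 to the contributor.
Setting this equal to 1: 1 + r = 9/5.9 = 1.5254.
So the minimum matching rate is r = 1.5254 − 1 = 0.525.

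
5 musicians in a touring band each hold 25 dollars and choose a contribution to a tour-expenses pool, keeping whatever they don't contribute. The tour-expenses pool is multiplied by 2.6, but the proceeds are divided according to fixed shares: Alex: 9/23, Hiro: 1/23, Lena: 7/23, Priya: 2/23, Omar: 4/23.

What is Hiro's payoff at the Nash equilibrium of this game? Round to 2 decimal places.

Player j's private return per contributed unit is 2.6 × (j's share). Contributing is weakly dominant for j when that share is at least 1/2.6 = 0.3846, and contributing 0 is dominant otherwise.
Alex alone (share 9/23) is above the threshold, contributing 25; the remaining 4 contribute 0. Total contributed: 25.
Hiro keeps 25 and receives 2.6 × 25 × 1/23 = 2.83 from the tour-expenses pool, for a payoff of 27.83.

27.83 dollars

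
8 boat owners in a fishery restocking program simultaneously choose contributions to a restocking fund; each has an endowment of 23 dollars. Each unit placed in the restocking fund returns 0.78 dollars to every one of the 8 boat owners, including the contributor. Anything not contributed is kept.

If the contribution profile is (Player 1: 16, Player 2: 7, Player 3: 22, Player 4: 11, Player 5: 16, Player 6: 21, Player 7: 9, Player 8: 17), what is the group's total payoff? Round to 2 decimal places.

Total contributed: 16 + 7 + 22 + 11 + 16 + 21 + 9 + 17 = 119; total kept: 8 × 23 − 119 = 65.
The restocking fund pays out 0.78 × 8 × 119 = 742.56 in aggregate.
Group total = 65 + 742.56 = 807.56.

807.56 dollars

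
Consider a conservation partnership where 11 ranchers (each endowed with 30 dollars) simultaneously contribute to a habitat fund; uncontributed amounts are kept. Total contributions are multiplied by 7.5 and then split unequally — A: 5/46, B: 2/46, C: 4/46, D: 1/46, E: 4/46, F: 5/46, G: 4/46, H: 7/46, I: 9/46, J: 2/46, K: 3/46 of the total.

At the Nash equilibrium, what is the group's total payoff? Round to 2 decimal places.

720.00 dollars

A player with share s gets back 7.5·s per unit contributed, so full contribution is dominant for anyone with s > 1/7.5 = 0.1333 and zero contribution is dominant for anyone below.
The shares above 0.1333 belong to H and I, contributing 30 each; the remaining 9 contribute 0. Total contributed: 60.
The habitat fund pays out 7.5 × 60 = 450.00 in total (split across the unequal shares, but the aggregate is all that matters for the group sum).
The 9 free-riders keep 30 each, adding 270. Group total = 270 + 450.00 = 720.00.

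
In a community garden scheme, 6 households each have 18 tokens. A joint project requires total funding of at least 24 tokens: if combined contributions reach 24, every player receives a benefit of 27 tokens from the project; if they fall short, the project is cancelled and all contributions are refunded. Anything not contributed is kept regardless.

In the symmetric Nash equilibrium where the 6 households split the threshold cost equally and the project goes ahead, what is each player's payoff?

41 tokens

Equal share of the threshold: 24/6 = 4.
At this profile no one gains by cutting their contribution: any cut drops the total below 24, the project is cancelled, contributions are refunded, and the deviator ends with 18, which is less than 18 − 4 + 27 = 41. Contributing more than 4 just wastes the excess. So contributing exactly 4 is a best response.
Each player's payoff: 18 − 4 + 27 = 41.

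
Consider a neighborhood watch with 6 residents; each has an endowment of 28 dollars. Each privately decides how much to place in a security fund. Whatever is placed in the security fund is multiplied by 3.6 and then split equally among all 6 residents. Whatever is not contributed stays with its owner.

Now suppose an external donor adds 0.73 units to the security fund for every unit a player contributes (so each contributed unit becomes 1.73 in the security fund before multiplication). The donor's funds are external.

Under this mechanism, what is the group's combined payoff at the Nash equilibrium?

Under the mechanism each unit contributed yields 3.6 × 1.73 / 6 = 1.0380 back to its contributor per unit of net cost, which exceeds 1, making full contribution the dominant choice for everyone.
At the Nash equilibrium everyone contributes 28. Group total payoff = 3.6 × 1.73 × 168 = 1046.30.

1046.30 dollars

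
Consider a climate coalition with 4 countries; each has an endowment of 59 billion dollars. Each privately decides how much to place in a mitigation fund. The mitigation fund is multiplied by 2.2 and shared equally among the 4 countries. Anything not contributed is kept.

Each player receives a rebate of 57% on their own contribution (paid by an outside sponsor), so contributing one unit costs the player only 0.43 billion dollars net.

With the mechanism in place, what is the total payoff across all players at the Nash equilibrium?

With the mechanism, a contributed unit returns (2.2/4) / 0.43 = 1.2791 per unit of net cost to the contributor — now above 1 — so contributing fully is weakly dominant for every player.
So the Nash equilibrium is full contribution by all 4; the group earns 4 × (59 × 0.57 + 2.2 × 59) = 653.72.

653.72 billion dollars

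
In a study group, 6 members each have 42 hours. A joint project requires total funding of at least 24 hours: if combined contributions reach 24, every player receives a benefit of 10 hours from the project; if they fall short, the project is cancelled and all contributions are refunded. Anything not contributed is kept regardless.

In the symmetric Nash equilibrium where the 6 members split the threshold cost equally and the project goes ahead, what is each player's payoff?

48 hours

Equal share of the threshold: 24/6 = 4.
At this profile no one gains by cutting their contribution: any cut drops the total below 24, the project is cancelled, contributions are refunded, and the deviator ends with 42, which is less than 42 − 4 + 10 = 48. Contributing more than 4 just wastes the excess. So contributing exactly 4 is a best response.
Each player's payoff: 42 − 4 + 10 = 48.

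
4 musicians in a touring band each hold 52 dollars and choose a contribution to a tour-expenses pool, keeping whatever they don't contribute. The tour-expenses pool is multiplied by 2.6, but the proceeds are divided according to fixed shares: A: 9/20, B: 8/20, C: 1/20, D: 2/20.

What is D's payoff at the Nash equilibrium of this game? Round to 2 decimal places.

A player with share s gets back 2.6·s per unit contributed, so full contribution is dominant for anyone with s > 1/2.6 = 0.3846 and zero contribution is dominant for anyone below.
A and B are above the threshold, contributing 52 each; the remaining 2 contribute 0. Total contributed: 104.
D keeps 52 and receives 2.6 × 104 × 2/20 = 27.04 from the tour-expenses pool, for a payoff of 79.04.

79.04 dollars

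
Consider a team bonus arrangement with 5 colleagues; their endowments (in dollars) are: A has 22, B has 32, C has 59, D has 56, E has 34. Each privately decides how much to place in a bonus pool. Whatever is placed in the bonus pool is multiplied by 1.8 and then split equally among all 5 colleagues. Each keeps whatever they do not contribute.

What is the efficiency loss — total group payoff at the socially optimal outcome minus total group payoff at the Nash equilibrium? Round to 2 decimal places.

162.40 dollars

The private return per contributed unit is 1.8/5 = 0.3600 < 1 for every player regardless of endowment, so the Nash equilibrium is zero contribution and the group total is Σ E_j = 22 + 32 + 59 + 56 + 34 = 203.
Each contributed unit returns 1.800 to the group, so the social optimum is full contribution by everyone: group total = 1.800 × 203 = 365.40.
Efficiency loss = (1.800 − 1) × 203 = 162.40.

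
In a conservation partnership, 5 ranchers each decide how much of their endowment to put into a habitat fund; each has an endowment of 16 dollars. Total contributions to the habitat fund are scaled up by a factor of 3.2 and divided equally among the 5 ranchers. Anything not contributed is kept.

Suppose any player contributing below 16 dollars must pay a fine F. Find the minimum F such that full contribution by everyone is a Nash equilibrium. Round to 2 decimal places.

Given the others contribute fully, the best deviation is to contribute 0 (any partial contribution still incurs the fine and gives up units whose private return 0.6400 is below 1).
Deviating from 16 to 0 saves 16 dollars but forfeits the deviator's share of the drop in the habitat fund: 3.2/5 × 16 = 10.24.
So the deviation gain is 16 − 10.24 = 5.76, and the fine must be at least 5.76 dollars to wipe it out.

5.76 dollars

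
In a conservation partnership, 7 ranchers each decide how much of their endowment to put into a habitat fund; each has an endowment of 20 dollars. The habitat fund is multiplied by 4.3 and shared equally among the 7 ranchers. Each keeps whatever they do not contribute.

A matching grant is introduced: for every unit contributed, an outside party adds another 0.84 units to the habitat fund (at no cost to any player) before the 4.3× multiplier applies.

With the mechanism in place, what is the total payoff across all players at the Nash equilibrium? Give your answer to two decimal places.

The effective private return per unit is now 4.3 × 1.84 / 7 = 1.1303 > 1, so every player's dominant strategy flips to full contribution.
At the Nash equilibrium everyone contributes 20. Group total payoff = 4.3 × 1.84 × 140 = 1107.68.

1107.68 dollars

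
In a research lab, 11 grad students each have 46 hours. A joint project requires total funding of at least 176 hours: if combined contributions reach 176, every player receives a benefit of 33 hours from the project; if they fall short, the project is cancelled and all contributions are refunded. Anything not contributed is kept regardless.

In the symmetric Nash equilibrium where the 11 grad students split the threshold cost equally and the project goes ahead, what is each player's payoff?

Equal share of the threshold: 176/11 = 16.
At this profile no one gains by cutting their contribution: any cut drops the total below 176, the project is cancelled, contributions are refunded, and the deviator ends with 46, which is less than 46 − 16 + 33 = 63. Contributing more than 16 just wastes the excess. So contributing exactly 16 is a best response.
Each player's payoff: 46 − 16 + 33 = 63.

63 hours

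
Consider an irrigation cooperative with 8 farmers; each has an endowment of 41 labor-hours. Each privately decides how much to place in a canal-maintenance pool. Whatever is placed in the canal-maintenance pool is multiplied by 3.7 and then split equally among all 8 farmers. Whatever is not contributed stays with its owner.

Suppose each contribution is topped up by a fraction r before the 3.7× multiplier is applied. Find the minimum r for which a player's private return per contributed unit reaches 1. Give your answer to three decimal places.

1.162

With matching at rate r, one contributed unit becomes (1 + r) in the canal-maintenance pool and returns 3.7 × (1 + r) / 8 to the contributor.
Setting this equal to 1: 1 + r = 8/3.7 = 2.1622.
So the minimum matching rate is r = 2.1622 − 1 = 1.162.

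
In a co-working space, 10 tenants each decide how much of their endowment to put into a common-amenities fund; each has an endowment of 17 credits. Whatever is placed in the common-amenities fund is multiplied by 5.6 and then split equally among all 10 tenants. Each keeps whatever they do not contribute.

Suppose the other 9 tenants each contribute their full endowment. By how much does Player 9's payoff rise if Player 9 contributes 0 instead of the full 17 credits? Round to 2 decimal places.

Switching from a contribution of 17 to 0 lets Player 9 keep an extra 17 credits, but lowers the common-amenities fund by 17, which costs Player 9 their own share of that drop: 5.6/10 × 17 = 9.52.
Net gain = 17 − 9.52 = 7.48. The private return per contributed unit (0.5600) is below 1, so free-riding is indeed the best response regardless of what the others do.

7.48 credits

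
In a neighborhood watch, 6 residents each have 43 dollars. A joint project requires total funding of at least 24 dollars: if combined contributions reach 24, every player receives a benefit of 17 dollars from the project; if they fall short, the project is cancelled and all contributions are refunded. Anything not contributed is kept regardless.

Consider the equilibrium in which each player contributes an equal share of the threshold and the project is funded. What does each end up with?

56 dollars

Equal share of the threshold: 24/6 = 4.
At this profile no one gains by cutting their contribution: any cut drops the total below 24, the project is cancelled, contributions are refunded, and the deviator ends with 43, which is less than 43 − 4 + 17 = 56. Contributing more than 4 just wastes the excess. So contributing exactly 4 is a best response.
Each player's payoff: 43 − 4 + 17 = 56.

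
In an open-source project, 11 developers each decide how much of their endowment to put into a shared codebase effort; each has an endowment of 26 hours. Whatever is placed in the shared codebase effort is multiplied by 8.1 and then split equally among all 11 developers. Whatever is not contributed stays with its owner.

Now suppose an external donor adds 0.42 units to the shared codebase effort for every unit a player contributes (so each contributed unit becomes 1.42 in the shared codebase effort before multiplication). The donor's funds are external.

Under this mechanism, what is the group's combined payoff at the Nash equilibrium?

The effective private return per unit is now 8.1 × 1.42 / 11 = 1.0456 > 1, so every player's dominant strategy flips to full contribution.
At the Nash equilibrium everyone contributes 26. Group total payoff = 8.1 × 1.42 × 286 = 3289.57.

3289.57 hours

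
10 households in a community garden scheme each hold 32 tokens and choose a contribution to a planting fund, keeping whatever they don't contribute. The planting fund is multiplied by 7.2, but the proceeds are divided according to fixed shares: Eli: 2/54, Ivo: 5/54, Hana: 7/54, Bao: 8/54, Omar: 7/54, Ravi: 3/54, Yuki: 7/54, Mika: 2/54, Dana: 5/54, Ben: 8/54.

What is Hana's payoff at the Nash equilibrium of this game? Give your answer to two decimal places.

Each unit j contributes comes back to j as 7.2 × (j's share), so j prefers to contribute only if that share exceeds 1/7.2 = 0.1389; otherwise keeping the unit dominates.
The shares above 0.1389 belong to Bao and Ben, contributing 32 each; the remaining 8 contribute 0. Total contributed: 64.
Hana keeps 32 and receives 7.2 × 64 × 7/54 = 59.73 from the planting fund, for a payoff of 91.73.

91.73 tokens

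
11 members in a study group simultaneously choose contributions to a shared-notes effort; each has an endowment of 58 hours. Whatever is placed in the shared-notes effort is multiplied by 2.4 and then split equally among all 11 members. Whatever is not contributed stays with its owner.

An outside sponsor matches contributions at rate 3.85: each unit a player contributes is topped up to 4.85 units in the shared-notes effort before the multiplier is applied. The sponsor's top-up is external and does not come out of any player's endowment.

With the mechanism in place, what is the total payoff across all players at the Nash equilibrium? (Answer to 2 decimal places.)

7426.32 hours

The effective private return per unit is now 2.4 × 4.85 / 11 = 1.0582 > 1, so every player's dominant strategy flips to full contribution.
At the Nash equilibrium everyone contributes 58. Group total payoff = 2.4 × 4.85 × 638 = 7426.32.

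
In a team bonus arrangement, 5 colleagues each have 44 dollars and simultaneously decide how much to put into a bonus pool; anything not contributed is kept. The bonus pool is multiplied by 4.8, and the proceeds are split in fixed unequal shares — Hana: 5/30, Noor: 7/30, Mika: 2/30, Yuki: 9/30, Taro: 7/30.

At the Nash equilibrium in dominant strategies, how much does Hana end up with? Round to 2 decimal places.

A player with share s gets back 4.8·s per unit contributed, so full contribution is dominant for anyone with s > 1/4.8 = 0.2083 and zero contribution is dominant for anyone below.
The shares above 0.2083 belong to Noor, Yuki and Taro, contributing 44 each; the remaining 2 contribute 0. Total contributed: 132.
Hana keeps 44 and receives 4.8 × 132 × 5/30 = 105.60 from the bonus pool, for a payoff of 149.60.

149.60 dollars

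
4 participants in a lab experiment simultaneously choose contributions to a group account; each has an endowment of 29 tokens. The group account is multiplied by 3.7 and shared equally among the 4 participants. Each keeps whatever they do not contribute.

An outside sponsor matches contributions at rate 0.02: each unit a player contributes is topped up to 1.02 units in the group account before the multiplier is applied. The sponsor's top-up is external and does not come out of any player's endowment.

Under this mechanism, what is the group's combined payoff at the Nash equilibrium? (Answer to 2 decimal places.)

Even with the mechanism, each unit contributed returns only 3.7 × 1.02 / 4 = 0.9435 per unit of net cost, so contributing nothing is still dominant.
At the Nash equilibrium no one contributes; group total payoff = 4 × 29 = 116.

116.00 tokens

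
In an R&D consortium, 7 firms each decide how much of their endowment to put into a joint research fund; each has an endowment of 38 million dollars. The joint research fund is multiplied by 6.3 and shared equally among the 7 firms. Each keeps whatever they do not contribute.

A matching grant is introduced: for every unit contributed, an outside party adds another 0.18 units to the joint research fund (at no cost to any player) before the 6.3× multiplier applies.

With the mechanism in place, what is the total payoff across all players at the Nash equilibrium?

With the mechanism, a contributed unit returns 6.3 × 1.18 / 7 = 1.0620 per unit of net cost to the contributor — now above 1 — so contributing fully is weakly dominant for every player.
So the Nash equilibrium is full contribution by all 7; the group earns 6.3 × 1.18 × 266 = 1977.44.

1977.44 million dollars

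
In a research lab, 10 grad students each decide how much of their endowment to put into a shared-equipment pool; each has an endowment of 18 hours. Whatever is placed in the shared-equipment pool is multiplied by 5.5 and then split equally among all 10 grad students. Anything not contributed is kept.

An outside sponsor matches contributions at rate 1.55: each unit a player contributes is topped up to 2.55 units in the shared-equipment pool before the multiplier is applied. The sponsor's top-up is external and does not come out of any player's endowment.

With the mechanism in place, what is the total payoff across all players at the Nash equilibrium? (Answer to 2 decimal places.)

The effective private return per unit is now 5.5 × 2.55 / 10 = 1.4025 > 1, so every player's dominant strategy flips to full contribution.
At the Nash equilibrium everyone contributes 18. Group total payoff = 5.5 × 2.55 × 180 = 2524.50.

2524.50 hours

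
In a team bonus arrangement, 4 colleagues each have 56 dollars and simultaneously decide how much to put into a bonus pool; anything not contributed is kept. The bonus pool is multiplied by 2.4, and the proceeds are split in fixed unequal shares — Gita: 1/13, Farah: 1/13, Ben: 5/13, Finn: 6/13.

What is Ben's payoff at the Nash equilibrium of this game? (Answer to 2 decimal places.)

A player with share s gets back 2.4·s per unit contributed, so full contribution is dominant for anyone with s > 1/2.4 = 0.4167 and zero contribution is dominant for anyone below.
Finn alone (share 6/13) is above the threshold, contributing 56; the remaining 3 contribute 0. Total contributed: 56.
Ben keeps 56 and receives 2.4 × 56 × 5/13 = 51.69 from the bonus pool, for a payoff of 107.69.

107.69 dollars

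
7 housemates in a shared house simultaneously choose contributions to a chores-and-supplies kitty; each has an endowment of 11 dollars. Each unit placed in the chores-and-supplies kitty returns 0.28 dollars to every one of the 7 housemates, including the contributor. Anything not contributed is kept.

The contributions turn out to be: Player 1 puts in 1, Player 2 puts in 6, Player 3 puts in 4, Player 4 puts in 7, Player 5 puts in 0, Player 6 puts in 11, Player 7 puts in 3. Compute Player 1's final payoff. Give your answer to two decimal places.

18.96 dollars

Total contributed: 1 + 6 + 4 + 7 + 0 + 11 + 3 = 32.
Each receives 0.28 × 32 = 8.96 from the chores-and-supplies kitty.
Player 1 keeps 11 − 1 = 10, so Player 1's payoff is 10 + 8.96 = 18.96.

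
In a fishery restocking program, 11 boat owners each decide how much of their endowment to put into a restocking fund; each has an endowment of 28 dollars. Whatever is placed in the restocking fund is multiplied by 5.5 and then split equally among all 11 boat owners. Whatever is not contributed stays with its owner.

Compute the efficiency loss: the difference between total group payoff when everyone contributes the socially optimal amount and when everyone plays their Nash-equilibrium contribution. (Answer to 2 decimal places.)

Each contributed unit returns 5.5/11 = 0.5000 to its contributor — below 1 — so contributing 0 is dominant for every player. At the Nash equilibrium everyone keeps their 28, and the group total is 11 × 28 = 308.
Each contributed unit returns 5.500 to the group as a whole (0.5000 to each of 11 players), which exceeds 1, so the social optimum is full contribution: group total = 5.500 × 308 = 1694.00.
Efficiency loss = 1694.00 − 308 = 1386.00.

1386.00 dollars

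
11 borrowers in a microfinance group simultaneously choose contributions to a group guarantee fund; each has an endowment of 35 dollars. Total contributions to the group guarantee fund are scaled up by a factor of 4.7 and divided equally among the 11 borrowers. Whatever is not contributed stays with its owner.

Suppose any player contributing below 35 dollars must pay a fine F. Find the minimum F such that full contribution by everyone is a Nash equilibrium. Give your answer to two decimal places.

Given the others contribute fully, the best deviation is to contribute 0 (any partial contribution still incurs the fine and gives up units whose private return 0.4273 is below 1).
Deviating from 35 to 0 saves 35 dollars but forfeits the deviator's share of the drop in the group guarantee fund: 4.7/11 × 35 = 14.95.
So the deviation gain is 35 − 14.95 = 20.05, and the fine must be at least 20.05 dollars to wipe it out.

20.05 dollars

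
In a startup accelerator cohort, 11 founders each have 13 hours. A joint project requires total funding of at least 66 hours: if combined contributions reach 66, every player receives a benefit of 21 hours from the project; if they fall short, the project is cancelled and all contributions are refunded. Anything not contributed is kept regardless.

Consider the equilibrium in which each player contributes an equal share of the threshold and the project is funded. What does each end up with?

Equal share of the threshold: 66/11 = 6.
At this profile no one gains by cutting their contribution: any cut drops the total below 66, the project is cancelled, contributions are refunded, and the deviator ends with 13, which is less than 13 − 6 + 21 = 28. Contributing more than 6 just wastes the excess. So contributing exactly 6 is a best response.
Each player's payoff: 13 − 6 + 21 = 28.

28 hours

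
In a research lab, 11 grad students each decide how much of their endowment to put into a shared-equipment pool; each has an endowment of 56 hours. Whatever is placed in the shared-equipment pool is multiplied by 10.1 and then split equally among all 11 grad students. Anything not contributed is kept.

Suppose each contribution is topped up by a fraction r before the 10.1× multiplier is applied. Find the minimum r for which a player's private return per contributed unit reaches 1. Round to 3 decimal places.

With matching at rate r, one contributed unit becomes (1 + r) in the shared-equipment pool and returns 10.1 × (1 + r) / 11 to the contributor.
Setting this equal to 1: 1 + r = 11/10.1 = 1.0891.
So the minimum matching rate is r = 1.0891 − 1 = 0.089.

0.089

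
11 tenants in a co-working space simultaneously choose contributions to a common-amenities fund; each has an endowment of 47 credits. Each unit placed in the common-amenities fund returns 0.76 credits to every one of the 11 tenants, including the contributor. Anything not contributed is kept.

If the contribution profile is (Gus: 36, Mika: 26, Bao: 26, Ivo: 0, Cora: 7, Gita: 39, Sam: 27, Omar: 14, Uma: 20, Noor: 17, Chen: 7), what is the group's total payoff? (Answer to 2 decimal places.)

2128.84 credits

Total contributed: 36 + 26 + 26 + 0 + 7 + 39 + 27 + 14 + 20 + 17 + 7 = 219; total kept: 11 × 47 − 219 = 298.
The common-amenities fund pays out 0.76 × 11 × 219 = 1830.84 in aggregate.
Group total = 298 + 1830.84 = 2128.84.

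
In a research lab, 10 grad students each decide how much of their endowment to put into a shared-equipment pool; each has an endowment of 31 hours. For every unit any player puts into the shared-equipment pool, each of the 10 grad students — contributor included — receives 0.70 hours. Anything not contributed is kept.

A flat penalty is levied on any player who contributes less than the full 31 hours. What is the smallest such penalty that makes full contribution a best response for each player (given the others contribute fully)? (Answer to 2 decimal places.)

9.30 hours

Given the others contribute fully, the best deviation is to contribute 0 (any partial contribution still incurs the fine and gives up units whose private return 0.70 is below 1).
Deviating from 31 to 0 saves 31 hours but forfeits the deviator's share of the drop in the shared-equipment pool: 0.70 × 31 = 21.70.
So the deviation gain is 31 − 21.70 = 9.30, and the fine must be at least 9.30 hours to wipe it out.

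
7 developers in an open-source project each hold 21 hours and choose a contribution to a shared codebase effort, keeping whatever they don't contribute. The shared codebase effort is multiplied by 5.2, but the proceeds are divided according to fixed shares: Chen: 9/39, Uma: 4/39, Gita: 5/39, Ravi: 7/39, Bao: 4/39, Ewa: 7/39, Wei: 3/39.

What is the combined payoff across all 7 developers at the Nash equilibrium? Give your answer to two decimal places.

Player j's private return per contributed unit is 5.2 × (j's share). Contributing is weakly dominant for j when that share is at least 1/5.2 = 0.1923, and contributing 0 is dominant otherwise.
Chen alone (share 9/39) is above the threshold, contributing 21; the remaining 6 contribute 0. Total contributed: 21.
The shared codebase effort pays out 5.2 × 21 = 109.20 in total (split across the unequal shares, but the aggregate is all that matters for the group sum).
The 6 free-riders keep 21 each, adding 126. Group total = 126 + 109.20 = 235.20.

235.20 hours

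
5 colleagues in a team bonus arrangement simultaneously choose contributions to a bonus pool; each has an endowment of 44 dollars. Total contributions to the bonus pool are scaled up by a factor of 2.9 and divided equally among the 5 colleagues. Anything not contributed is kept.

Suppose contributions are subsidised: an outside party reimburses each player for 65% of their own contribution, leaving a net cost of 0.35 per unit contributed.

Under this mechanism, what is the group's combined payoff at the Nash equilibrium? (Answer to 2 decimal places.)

781.00 dollars

The effective private return per unit is now (2.9/5) / 0.35 = 1.6571 > 1, so every player's dominant strategy flips to full contribution.
So the Nash equilibrium is full contribution by all 5; the group earns 5 × (44 × 0.65 + 2.9 × 44) = 781.00.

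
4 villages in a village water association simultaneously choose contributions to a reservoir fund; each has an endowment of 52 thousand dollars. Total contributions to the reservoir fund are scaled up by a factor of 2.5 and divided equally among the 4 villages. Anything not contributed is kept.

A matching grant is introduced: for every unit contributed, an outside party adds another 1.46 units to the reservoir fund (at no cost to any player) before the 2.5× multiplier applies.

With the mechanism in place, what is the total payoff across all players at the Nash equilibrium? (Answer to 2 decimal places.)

The effective private return per unit is now 2.5 × 2.46 / 4 = 1.5375 > 1, so every player's dominant strategy flips to full contribution.
So the Nash equilibrium is full contribution by all 4; the group earns 2.5 × 2.46 × 208 = 1279.20.

1279.20 thousand dollars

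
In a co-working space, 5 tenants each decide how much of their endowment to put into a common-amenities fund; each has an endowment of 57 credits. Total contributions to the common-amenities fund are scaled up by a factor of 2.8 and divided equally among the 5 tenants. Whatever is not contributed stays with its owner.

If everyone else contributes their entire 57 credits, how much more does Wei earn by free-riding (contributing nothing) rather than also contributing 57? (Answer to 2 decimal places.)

Switching from a contribution of 57 to 0 lets Wei keep an extra 57 credits, but lowers the common-amenities fund by 57, which costs Wei their own share of that drop: 2.8/5 × 57 = 31.92.
Net gain = 57 − 31.92 = 25.08. The private return per contributed unit (0.5600) is below 1, so free-riding is indeed the best response regardless of what the others do.

25.08 credits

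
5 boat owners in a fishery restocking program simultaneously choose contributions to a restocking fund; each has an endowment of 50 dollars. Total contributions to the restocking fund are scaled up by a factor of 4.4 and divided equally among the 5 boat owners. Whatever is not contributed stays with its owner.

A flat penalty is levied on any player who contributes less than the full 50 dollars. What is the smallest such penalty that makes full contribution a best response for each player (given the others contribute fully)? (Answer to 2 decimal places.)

Given the others contribute fully, the best deviation is to contribute 0 (any partial contribution still incurs the fine and gives up units whose private return 0.8800 is below 1).
Deviating from 50 to 0 saves 50 dollars but forfeits the deviator's share of the drop in the restocking fund: 4.4/5 × 50 = 44.00.
So the deviation gain is 50 − 44.00 = 6.00, and the fine must be at least 6.00 dollars to wipe it out.

6.00 dollars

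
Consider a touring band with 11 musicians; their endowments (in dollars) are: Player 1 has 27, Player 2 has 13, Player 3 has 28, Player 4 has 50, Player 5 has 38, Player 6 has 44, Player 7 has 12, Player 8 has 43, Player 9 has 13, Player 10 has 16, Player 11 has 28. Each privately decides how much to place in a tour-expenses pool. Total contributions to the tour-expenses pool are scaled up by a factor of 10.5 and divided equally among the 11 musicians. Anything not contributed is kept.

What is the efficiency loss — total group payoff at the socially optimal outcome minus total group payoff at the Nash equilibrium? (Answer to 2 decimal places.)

2964.00 dollars

The private return per contributed unit is 10.5/11 = 0.9545 < 1 for every player regardless of endowment, so the Nash equilibrium is zero contribution and the group total is Σ E_j = 27 + 13 + 28 + 50 + 38 + 44 + 12 + 43 + 13 + 16 + 28 = 312.
Each contributed unit returns 10.500 to the group, so the social optimum is full contribution by everyone: group total = 10.500 × 312 = 3276.00.
Efficiency loss = (10.500 − 1) × 312 = 2964.00.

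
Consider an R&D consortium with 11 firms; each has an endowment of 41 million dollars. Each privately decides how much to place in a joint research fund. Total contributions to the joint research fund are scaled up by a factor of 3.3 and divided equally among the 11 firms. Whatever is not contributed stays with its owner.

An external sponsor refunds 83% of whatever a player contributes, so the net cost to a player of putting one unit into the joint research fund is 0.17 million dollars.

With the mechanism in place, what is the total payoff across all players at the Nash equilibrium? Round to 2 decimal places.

1862.63 million dollars

With the mechanism, a contributed unit returns (3.3/11) / 0.17 = 1.7647 per unit of net cost to the contributor — now above 1 — so contributing fully is weakly dominant for every player.
At the Nash equilibrium everyone contributes 41. Group total payoff = 11 × (41 × 0.83 + 3.3 × 41) = 1862.63.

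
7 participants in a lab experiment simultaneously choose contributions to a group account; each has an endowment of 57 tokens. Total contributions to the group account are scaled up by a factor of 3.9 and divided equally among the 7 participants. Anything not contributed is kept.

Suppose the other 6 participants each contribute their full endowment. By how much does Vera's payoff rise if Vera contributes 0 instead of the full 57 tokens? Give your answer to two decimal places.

25.24 tokens

Switching from a contribution of 57 to 0 lets Vera keep an extra 57 tokens, but lowers the group account by 57, which costs Vera their own share of that drop: 3.9/7 × 57 = 31.76.
Net gain = 57 − 31.76 = 25.24. The private return per contributed unit (0.5571) is below 1, so free-riding is indeed the best response regardless of what the others do.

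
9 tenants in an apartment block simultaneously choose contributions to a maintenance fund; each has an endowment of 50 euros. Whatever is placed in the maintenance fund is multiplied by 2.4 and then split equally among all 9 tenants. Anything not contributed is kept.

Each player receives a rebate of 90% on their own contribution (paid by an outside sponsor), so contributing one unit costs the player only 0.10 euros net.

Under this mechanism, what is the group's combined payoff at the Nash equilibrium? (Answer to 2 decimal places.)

1485.00 euros

Under the mechanism each unit contributed yields (2.4/9) / 0.10 = 2.6667 back to its contributor per unit of net cost, which exceeds 1, making full contribution the dominant choice for everyone.
At the Nash equilibrium everyone contributes 50. Group total payoff = 9 × (50 × 0.90 + 2.4 × 50) = 1485.00.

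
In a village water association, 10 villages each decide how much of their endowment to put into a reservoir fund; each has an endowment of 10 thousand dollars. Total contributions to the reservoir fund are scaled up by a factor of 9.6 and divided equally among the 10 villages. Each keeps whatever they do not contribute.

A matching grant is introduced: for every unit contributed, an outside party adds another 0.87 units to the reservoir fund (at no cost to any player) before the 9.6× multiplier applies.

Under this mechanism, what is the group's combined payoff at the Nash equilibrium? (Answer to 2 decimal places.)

Under the mechanism each unit contributed yields 9.6 × 1.87 / 10 = 1.7952 back to its contributor per unit of net cost, which exceeds 1, making full contribution the dominant choice for everyone.
So the Nash equilibrium is full contribution by all 10; the group earns 9.6 × 1.87 × 100 = 1795.20.

1795.20 thousand dollars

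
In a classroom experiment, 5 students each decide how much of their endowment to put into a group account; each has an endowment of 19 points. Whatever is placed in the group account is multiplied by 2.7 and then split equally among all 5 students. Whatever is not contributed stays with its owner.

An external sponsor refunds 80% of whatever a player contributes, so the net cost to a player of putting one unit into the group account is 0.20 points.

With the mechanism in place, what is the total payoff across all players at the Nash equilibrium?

332.50 points

The effective private return per unit is now (2.7/5) / 0.20 = 2.7000 > 1, so every player's dominant strategy flips to full contribution.
At the Nash equilibrium everyone contributes 19. Group total payoff = 5 × (19 × 0.80 + 2.7 × 19) = 332.50.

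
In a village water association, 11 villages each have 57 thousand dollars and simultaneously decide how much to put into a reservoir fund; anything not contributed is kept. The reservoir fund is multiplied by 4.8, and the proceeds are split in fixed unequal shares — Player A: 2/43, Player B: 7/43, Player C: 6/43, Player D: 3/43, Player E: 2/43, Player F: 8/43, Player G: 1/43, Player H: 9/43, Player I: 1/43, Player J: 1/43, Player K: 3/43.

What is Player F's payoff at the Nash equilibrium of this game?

A player with share s gets back 4.8·s per unit contributed, so full contribution is dominant for anyone with s > 1/4.8 = 0.2083 and zero contribution is dominant for anyone below.
The only share above 0.2083 is Player H's 9/43, contributing 57; the remaining 10 contribute 0. Total contributed: 57.
Player F keeps 57 and receives 4.8 × 57 × 8/43 = 50.90 from the reservoir fund, for a payoff of 107.90.

107.90 thousand dollars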